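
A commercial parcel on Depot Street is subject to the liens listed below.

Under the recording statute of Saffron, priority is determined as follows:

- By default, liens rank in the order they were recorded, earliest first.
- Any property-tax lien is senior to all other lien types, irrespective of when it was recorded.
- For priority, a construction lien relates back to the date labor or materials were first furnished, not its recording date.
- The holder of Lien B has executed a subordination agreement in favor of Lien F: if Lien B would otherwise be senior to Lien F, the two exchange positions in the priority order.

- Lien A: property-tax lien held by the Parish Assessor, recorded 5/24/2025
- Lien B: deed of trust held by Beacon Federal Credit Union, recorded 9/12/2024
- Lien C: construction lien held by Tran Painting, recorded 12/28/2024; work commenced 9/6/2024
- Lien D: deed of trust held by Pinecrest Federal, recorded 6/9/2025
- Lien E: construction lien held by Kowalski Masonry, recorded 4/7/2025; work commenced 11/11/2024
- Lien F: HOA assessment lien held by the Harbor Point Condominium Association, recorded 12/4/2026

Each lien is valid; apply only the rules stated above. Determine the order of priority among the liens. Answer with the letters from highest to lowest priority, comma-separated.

Effective dates: C relates back to 9/6/2024 (work commenced); E relates back to 11/11/2024 (work commenced).
A is a property-tax lien and takes priority over every other lien.
The other liens, earliest effective date first: C (9/6/2024), B (9/12/2024), E (11/11/2024), D (6/9/2025), F (12/4/2026).
B is senior to F before the subordination, so the two trade places.

A, C, F, E, D, B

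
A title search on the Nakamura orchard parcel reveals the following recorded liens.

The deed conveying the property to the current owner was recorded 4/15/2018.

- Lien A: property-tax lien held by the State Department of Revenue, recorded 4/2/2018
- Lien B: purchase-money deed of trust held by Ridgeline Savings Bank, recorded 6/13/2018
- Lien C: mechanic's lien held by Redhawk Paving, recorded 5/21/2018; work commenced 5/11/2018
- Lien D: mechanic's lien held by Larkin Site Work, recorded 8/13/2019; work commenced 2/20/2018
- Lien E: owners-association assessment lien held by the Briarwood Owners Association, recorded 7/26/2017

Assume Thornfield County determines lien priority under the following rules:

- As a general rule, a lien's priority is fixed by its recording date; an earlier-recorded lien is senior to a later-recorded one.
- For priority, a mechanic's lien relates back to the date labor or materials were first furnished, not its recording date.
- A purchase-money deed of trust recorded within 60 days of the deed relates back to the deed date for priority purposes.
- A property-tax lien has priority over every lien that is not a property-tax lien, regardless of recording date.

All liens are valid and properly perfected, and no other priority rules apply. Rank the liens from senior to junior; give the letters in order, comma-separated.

First, effective dates: B was recorded within the 60-day window, so its effective date is the deed date 4/15/2018; C relates back to 5/11/2018 (work commenced); D's effective date is 2/20/2018, when work began.
A, as a property-tax lien, has superpriority and ranks first.
Remaining liens by effective date: E (7/26/2017), D (2/20/2018), B (4/15/2018), C (5/11/2018).

A, E, D, B, C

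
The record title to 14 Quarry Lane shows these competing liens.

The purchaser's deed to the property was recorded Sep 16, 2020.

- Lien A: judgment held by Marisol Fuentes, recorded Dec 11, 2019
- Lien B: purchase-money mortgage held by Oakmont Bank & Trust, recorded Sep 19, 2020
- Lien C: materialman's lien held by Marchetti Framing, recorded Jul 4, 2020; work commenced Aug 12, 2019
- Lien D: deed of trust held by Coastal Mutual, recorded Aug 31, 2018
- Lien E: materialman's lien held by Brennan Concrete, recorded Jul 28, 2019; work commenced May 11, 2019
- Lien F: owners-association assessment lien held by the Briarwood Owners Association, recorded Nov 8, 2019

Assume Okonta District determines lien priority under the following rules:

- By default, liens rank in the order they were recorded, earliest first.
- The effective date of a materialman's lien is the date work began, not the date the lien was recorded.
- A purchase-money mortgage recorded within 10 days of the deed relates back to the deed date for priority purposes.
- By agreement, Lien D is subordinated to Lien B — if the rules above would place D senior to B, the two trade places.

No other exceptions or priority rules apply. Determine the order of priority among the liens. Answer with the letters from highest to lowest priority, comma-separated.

B, E, C, F, A, D

Adjusting effective dates: B relates back to the deed date Sep 16, 2020; C is treated as recorded Aug 12, 2019, the work-commencement date; E's effective date is May 11, 2019, when work began.
Sorted by effective date: D (Aug 31, 2018), E (May 11, 2019), C (Aug 12, 2019), F (Nov 8, 2019), A (Dec 11, 2019), B (Sep 16, 2020).
D is senior to B before the subordination, so the two trade places.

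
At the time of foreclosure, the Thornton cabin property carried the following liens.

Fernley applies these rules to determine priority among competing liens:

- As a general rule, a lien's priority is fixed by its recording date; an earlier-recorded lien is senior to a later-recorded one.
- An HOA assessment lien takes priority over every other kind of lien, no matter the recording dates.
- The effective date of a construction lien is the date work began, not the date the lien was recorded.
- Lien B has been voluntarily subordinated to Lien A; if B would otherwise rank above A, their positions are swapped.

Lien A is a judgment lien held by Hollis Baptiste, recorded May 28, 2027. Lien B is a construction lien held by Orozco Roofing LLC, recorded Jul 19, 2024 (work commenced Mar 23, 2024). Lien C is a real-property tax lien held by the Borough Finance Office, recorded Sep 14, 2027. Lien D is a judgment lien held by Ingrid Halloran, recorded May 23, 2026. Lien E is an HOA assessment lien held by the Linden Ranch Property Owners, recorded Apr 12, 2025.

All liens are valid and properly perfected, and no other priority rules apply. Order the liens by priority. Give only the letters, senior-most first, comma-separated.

First, effective dates: B is treated as recorded Mar 23, 2024, the work-commencement date.
As an HOA assessment lien, E is senior to every other lien.
The other liens, earliest effective date first: B (Mar 23, 2024), D (May 23, 2026), A (May 28, 2027), C (Sep 14, 2027).
B would otherwise be senior to A, so under the subordination agreement B and A exchange positions.

E, A, D, B, C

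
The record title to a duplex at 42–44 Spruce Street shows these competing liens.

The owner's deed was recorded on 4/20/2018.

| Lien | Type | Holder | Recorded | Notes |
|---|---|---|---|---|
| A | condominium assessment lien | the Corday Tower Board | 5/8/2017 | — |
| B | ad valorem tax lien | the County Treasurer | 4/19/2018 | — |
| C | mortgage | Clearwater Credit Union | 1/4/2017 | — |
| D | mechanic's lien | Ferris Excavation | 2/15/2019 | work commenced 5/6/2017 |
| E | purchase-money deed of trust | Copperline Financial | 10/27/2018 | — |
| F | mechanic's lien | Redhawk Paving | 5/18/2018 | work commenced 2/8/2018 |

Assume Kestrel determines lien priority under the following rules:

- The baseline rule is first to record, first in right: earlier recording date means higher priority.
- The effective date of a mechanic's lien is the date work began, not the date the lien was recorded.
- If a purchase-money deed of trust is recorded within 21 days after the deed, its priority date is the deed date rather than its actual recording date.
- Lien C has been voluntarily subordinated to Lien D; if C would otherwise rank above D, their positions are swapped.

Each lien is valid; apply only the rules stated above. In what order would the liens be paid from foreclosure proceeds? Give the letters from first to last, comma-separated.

Effective dates: D relates back to 5/6/2017 (work commenced); E was recorded 190 days after the deed, outside the 21-day window, so it keeps its recording date; F's effective date is 2/8/2018, when work began.
Sorted by effective date: C (1/4/2017), D (5/6/2017), A (5/8/2017), F (2/8/2018), B (4/19/2018), E (10/27/2018).
Because C would otherwise rank above D, the subordination swaps them.

D, C, A, F, B, E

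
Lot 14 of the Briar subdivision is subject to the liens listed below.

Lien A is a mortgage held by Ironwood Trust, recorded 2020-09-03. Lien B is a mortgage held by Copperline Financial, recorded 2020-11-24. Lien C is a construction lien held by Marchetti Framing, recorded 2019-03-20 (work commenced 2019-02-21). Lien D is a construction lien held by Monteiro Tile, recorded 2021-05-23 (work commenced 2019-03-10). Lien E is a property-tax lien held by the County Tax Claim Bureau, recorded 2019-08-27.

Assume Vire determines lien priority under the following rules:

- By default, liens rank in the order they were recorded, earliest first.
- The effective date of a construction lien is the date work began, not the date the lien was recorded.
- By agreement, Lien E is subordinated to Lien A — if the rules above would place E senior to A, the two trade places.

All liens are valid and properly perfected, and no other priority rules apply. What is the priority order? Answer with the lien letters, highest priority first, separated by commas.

First, effective dates: C is treated as recorded 2019-02-21, the work-commencement date; D is treated as recorded 2019-03-10, the work-commencement date.
By effective date, earliest first: C (2019-02-21), D (2019-03-10), E (2019-08-27), A (2020-09-03), B (2020-11-24).
Because E would otherwise rank above A, the subordination swaps them.

C, D, A, E, B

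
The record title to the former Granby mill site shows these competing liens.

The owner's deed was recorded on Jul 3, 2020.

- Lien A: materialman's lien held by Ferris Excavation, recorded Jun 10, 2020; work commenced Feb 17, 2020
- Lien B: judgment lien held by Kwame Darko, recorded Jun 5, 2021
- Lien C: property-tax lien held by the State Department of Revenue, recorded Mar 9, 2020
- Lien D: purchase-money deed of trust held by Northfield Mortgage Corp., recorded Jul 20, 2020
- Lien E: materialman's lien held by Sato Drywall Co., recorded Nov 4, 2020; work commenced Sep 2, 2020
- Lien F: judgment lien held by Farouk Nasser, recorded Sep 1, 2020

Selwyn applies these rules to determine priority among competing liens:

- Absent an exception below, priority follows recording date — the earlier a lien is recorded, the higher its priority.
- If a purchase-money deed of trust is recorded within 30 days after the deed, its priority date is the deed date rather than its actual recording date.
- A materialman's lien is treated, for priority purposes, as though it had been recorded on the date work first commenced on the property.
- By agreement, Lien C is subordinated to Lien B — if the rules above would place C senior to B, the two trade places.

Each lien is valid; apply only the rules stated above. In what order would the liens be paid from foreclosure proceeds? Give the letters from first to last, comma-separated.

Effective dates after the stated exceptions: A is treated as recorded Feb 17, 2020, the work-commencement date; D relates back to the deed date Jul 3, 2020; E relates back to Sep 2, 2020 (work commenced).
Ordering by effective date: A (Feb 17, 2020), C (Mar 9, 2020), D (Jul 3, 2020), F (Sep 1, 2020), E (Sep 2, 2020), B (Jun 5, 2021).
C is senior to B before the subordination, so the two trade places.

A, B, D, F, E, C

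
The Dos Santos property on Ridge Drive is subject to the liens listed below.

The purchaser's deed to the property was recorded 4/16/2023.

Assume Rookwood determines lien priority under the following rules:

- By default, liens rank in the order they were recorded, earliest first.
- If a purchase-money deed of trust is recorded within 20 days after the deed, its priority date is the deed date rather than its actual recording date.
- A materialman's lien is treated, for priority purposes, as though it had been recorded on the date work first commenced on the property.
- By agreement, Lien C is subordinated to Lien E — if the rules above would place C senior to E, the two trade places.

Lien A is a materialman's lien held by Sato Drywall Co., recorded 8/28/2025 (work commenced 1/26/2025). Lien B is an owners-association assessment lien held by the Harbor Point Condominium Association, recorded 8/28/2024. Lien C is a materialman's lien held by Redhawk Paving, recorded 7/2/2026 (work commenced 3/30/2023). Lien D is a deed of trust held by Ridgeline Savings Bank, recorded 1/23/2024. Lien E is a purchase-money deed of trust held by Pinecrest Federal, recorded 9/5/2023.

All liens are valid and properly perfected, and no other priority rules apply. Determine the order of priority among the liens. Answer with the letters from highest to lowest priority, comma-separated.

E, C, D, B, A

First, effective dates: A's effective date is 1/26/2025, when work began; C relates back to 3/30/2023 (work commenced); E missed the 20-day window (142 days after the deed), so its recording date stands.
Sorted by effective date: C (3/30/2023), E (9/5/2023), D (1/23/2024), B (8/28/2024), A (1/26/2025).
C is senior to E before the subordination, so the two trade places.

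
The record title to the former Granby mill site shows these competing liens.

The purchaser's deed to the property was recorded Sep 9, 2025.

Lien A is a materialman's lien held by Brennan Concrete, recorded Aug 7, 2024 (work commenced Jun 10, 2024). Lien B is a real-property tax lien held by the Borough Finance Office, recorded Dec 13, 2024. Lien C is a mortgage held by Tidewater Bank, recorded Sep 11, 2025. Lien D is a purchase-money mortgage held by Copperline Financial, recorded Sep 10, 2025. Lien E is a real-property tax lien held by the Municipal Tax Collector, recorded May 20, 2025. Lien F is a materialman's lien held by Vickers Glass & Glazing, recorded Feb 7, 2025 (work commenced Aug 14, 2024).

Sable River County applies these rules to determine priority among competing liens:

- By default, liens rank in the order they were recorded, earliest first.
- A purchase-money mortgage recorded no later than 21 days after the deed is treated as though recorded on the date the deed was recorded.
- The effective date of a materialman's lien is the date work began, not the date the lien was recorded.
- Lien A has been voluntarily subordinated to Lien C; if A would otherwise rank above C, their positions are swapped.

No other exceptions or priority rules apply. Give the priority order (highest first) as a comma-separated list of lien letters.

Effective dates after the stated exceptions: A is treated as recorded Jun 10, 2024, the work-commencement date; D's effective date is the deed date, Sep 9, 2025; F relates back to Aug 14, 2024 (work commenced).
By effective date: A (Jun 10, 2024), F (Aug 14, 2024), B (Dec 13, 2024), E (May 20, 2025), D (Sep 9, 2025), C (Sep 11, 2025).
The subordination applies — A was senior to C — so A and C swap.

C, F, B, E, D, A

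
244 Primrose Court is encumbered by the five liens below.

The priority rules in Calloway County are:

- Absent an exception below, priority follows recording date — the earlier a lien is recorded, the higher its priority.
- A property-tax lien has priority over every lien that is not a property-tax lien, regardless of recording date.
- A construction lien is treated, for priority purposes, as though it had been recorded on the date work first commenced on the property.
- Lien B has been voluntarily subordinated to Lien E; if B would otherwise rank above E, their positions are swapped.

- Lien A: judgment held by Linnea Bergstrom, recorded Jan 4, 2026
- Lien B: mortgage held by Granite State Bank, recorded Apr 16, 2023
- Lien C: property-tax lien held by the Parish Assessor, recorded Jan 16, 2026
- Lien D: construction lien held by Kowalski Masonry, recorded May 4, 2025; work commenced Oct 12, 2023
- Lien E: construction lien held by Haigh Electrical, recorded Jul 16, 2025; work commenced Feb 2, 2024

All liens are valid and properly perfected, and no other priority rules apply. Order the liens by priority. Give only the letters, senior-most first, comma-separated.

C, E, D, B, A

Effective dates after the stated exceptions: D relates back to Oct 12, 2023 (work commenced); E relates back to Feb 2, 2024 (work commenced).
C, as a property-tax lien, has superpriority and ranks first.
Ordering the rest by effective date: B (Apr 16, 2023), D (Oct 12, 2023), E (Feb 2, 2024), A (Jan 4, 2026).
B would otherwise be senior to E, so under the subordination agreement B and E exchange positions.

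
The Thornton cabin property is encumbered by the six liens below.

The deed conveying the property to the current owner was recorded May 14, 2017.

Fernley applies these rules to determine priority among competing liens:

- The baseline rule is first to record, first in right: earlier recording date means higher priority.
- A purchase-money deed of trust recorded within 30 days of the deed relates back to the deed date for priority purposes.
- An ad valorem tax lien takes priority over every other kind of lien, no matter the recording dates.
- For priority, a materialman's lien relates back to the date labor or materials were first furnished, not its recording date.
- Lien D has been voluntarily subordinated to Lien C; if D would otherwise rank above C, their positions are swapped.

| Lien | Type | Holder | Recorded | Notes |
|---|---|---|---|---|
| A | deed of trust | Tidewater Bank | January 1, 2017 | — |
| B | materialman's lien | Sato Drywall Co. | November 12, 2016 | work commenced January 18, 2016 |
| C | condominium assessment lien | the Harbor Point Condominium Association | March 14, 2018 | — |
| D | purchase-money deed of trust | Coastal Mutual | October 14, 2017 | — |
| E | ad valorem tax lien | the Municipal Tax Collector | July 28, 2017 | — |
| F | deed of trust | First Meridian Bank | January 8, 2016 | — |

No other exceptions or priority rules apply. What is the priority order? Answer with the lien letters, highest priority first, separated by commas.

Effective dates: B relates back to January 18, 2016 (work commenced); D missed the 30-day window (153 days after the deed), so its recording date stands.
E is an ad valorem tax lien and takes priority over every other lien.
Among the remaining liens, by effective date: F (January 8, 2016), B (January 18, 2016), A (January 1, 2017), D (October 14, 2017), C (March 14, 2018).
D is senior to C before the subordination, so the two trade places.

E, F, B, A, C, D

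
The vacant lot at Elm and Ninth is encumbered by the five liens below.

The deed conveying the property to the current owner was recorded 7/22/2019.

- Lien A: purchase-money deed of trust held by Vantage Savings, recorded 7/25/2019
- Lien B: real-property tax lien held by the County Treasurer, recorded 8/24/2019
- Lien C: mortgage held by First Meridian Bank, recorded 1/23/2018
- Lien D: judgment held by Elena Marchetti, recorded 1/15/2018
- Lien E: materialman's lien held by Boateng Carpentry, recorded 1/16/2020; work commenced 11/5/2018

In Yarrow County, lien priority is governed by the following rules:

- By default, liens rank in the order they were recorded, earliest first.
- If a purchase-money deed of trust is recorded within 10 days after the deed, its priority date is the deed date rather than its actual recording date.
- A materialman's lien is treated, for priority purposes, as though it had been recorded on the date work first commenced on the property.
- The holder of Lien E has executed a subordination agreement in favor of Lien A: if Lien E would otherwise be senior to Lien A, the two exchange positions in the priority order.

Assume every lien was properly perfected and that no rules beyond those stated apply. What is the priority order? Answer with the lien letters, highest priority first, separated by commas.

D, C, A, E, B

Adjusting effective dates: A was recorded within the 10-day window, so its effective date is the deed date 7/22/2019; E is treated as recorded 11/5/2018, the work-commencement date.
By effective date, earliest first: D (1/15/2018), C (1/23/2018), E (11/5/2018), A (7/22/2019), B (8/24/2019).
Because E would otherwise rank above A, the subordination swaps them.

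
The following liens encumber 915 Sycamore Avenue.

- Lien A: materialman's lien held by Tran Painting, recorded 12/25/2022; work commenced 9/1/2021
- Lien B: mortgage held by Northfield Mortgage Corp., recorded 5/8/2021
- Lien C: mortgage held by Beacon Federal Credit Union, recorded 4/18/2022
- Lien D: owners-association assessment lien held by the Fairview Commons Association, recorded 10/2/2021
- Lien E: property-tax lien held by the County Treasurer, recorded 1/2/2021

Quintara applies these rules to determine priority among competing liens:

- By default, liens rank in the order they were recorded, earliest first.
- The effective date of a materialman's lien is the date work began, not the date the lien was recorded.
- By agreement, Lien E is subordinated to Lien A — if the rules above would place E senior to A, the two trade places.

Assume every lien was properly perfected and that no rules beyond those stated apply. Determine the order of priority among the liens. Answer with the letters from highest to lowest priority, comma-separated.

First, effective dates: A's effective date is 9/1/2021, when work began.
By effective date: E (1/2/2021), B (5/8/2021), A (9/1/2021), D (10/2/2021), C (4/18/2022).
E would otherwise be senior to A, so under the subordination agreement E and A exchange positions.

A, B, E, D, C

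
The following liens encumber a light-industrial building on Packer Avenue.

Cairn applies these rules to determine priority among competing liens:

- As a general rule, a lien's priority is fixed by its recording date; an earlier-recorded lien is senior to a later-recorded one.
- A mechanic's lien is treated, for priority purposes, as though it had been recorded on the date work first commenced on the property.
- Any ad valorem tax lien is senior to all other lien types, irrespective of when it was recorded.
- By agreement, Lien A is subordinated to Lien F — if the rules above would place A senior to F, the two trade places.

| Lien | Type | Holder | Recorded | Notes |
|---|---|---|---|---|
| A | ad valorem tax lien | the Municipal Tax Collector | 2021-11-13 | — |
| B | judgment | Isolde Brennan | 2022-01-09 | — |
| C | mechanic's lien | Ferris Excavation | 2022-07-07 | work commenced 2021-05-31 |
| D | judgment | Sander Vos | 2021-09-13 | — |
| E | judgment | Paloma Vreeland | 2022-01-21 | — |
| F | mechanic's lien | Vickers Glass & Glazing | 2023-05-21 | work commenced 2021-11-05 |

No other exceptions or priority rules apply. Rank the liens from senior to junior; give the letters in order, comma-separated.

Effective dates: C relates back to 2021-05-31 (work commenced); F relates back to 2021-11-05 (work commenced).
A, as an ad valorem tax lien, has superpriority and ranks first.
Among the remaining liens, by effective date: C (2021-05-31), D (2021-09-13), F (2021-11-05), B (2022-01-09), E (2022-01-21).
A is senior to F before the subordination, so the two trade places.

F, C, D, A, B, E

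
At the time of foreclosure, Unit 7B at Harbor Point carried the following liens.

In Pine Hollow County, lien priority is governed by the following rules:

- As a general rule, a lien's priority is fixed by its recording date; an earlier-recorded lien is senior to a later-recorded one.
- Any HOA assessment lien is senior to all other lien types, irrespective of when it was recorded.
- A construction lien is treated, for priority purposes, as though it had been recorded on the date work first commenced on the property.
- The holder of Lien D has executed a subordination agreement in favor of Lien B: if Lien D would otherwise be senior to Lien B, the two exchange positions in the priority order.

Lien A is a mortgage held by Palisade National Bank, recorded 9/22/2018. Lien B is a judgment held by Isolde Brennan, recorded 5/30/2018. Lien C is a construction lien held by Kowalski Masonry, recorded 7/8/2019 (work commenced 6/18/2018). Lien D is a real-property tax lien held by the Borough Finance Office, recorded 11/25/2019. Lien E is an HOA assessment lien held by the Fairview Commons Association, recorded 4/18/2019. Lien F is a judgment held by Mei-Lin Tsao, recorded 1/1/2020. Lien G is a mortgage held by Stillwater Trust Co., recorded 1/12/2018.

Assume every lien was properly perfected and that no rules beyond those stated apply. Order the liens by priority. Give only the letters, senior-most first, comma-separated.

E, G, B, C, A, D, F

Effective dates: C relates back to 6/18/2018 (work commenced).
As an HOA assessment lien, E is senior to every other lien.
The other liens, earliest effective date first: G (1/12/2018), B (5/30/2018), C (6/18/2018), A (9/22/2018), D (11/25/2019), F (1/1/2020).
D is already junior to B, so the subordination agreement changes nothing.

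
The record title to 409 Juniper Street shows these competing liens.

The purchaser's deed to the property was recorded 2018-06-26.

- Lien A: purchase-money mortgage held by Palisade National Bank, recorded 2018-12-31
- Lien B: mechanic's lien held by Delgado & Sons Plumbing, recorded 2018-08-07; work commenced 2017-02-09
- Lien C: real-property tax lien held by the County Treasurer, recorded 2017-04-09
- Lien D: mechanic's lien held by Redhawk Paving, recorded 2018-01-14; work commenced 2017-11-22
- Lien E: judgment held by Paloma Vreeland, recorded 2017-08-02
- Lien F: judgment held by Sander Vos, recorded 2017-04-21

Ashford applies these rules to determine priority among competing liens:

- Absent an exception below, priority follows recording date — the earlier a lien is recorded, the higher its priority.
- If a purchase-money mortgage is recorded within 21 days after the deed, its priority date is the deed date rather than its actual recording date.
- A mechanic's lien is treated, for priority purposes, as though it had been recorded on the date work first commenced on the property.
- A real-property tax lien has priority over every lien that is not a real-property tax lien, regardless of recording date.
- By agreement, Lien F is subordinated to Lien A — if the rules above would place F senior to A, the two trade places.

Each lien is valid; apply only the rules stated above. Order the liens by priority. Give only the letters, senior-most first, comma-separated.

C, B, A, E, D, F

Adjusting effective dates: A was recorded 188 days after the deed — beyond 21 days — so no relation-back applies; B's effective date is 2017-02-09, when work began; D relates back to 2017-11-22 (work commenced).
C is a real-property tax lien and takes priority over every other lien.
Ordering the rest by effective date: B (2017-02-09), F (2017-04-21), E (2017-08-02), D (2017-11-22), A (2018-12-31).
The subordination applies — F was senior to A — so F and A swap.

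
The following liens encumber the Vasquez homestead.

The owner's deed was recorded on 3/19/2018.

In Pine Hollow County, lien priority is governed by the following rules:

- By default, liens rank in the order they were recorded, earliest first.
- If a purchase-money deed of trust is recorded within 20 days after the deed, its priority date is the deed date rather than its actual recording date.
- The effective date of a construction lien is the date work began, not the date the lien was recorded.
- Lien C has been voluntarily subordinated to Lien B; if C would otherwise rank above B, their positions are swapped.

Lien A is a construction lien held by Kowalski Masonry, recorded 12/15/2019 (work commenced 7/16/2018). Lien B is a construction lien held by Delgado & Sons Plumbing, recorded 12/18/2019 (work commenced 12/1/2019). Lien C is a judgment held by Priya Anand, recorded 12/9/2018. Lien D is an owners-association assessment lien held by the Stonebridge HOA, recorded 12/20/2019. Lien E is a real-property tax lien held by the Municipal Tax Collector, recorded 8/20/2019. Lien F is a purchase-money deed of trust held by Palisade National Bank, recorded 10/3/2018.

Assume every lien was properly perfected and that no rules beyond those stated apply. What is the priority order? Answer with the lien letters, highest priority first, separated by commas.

Effective dates: A relates back to 7/16/2018 (work commenced); B relates back to 12/1/2019 (work commenced); F was recorded 198 days after the deed, outside the 20-day window, so it keeps its recording date.
By effective date: A (7/16/2018), F (10/3/2018), C (12/9/2018), E (8/20/2019), B (12/1/2019), D (12/20/2019).
C is senior to B before the subordination, so the two trade places.

A, F, B, E, C, D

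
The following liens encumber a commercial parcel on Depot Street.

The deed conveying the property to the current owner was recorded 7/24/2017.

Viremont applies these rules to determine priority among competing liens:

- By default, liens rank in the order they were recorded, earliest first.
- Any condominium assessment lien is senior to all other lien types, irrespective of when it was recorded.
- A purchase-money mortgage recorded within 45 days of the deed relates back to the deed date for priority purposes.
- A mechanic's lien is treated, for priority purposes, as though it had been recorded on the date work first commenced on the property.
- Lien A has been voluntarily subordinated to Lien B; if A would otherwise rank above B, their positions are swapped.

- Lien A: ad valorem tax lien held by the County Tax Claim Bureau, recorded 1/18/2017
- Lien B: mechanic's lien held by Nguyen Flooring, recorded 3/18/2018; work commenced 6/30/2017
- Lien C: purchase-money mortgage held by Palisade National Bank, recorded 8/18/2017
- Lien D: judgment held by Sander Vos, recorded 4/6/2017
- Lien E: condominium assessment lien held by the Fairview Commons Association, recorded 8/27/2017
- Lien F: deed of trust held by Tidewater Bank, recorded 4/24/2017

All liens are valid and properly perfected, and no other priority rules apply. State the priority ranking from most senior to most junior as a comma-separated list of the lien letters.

E, B, D, F, A, C

Effective dates after the stated exceptions: B is treated as recorded 6/30/2017, the work-commencement date; C's effective date is the deed date, 7/24/2017.
E, as a condominium assessment lien, has superpriority and ranks first.
Ordering the rest by effective date: A (1/18/2017), D (4/6/2017), F (4/24/2017), B (6/30/2017), C (7/24/2017).
Because A would otherwise rank above B, the subordination swaps them.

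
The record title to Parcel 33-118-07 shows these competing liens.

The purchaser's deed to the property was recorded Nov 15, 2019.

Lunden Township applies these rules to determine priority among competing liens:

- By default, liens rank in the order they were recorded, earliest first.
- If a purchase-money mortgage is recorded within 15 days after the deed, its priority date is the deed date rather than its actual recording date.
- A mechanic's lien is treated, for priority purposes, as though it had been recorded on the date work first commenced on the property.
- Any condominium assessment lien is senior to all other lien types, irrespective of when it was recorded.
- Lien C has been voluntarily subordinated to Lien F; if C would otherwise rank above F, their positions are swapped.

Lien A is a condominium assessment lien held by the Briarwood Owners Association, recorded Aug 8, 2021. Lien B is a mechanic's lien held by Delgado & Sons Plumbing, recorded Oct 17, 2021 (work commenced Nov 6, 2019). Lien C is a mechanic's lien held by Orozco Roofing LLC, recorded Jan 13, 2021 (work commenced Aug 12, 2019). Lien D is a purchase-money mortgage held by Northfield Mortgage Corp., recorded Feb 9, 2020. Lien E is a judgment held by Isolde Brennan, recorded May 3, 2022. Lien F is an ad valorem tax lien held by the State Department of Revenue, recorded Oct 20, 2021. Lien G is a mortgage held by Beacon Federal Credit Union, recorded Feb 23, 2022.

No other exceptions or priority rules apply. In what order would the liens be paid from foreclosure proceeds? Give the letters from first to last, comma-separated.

First, effective dates: B's effective date is Nov 6, 2019, when work began; C relates back to Aug 12, 2019 (work commenced); D was recorded 86 days after the deed — beyond 15 days — so no relation-back applies.
A is a condominium assessment lien and takes priority over every other lien.
The other liens, earliest effective date first: C (Aug 12, 2019), B (Nov 6, 2019), D (Feb 9, 2020), F (Oct 20, 2021), G (Feb 23, 2022), E (May 3, 2022).
C is senior to F before the subordination, so the two trade places.

A, F, B, D, C, G, E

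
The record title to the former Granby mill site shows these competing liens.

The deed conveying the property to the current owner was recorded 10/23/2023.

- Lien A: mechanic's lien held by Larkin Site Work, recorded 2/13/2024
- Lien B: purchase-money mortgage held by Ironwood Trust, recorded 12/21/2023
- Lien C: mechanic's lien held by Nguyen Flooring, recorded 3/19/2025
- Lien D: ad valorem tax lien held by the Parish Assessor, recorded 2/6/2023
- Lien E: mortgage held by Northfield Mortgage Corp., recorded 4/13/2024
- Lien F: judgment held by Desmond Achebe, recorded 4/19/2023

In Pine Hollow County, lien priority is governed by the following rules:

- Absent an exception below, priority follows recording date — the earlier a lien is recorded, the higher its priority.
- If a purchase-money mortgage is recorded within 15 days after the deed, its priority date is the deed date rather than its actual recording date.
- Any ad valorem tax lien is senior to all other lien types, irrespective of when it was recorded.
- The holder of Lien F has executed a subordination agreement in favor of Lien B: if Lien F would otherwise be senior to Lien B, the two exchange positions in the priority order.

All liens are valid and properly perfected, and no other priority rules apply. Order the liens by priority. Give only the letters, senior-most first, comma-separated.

D, B, F, A, E, C

Effective dates: B was recorded 59 days after the deed, outside the 15-day window, so it keeps its recording date.
D is an ad valorem tax lien, so it outranks all other liens regardless of date.
Ordering the rest by effective date: F (4/19/2023), B (12/21/2023), A (2/13/2024), E (4/13/2024), C (3/19/2025).
F is senior to B before the subordination, so the two trade places.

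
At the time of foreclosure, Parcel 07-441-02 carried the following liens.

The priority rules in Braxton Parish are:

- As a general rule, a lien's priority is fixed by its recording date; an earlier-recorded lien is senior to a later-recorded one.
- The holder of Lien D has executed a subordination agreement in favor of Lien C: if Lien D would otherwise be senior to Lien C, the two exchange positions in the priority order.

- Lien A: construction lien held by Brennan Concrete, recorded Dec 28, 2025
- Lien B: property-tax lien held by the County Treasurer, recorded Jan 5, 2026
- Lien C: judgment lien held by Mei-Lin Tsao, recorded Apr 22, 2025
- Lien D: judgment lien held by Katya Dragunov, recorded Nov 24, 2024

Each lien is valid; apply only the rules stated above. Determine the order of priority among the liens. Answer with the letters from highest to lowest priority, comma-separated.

Sorted by effective date: D (Nov 24, 2024), C (Apr 22, 2025), A (Dec 28, 2025), B (Jan 5, 2026).
The subordination applies — D was senior to C — so D and C swap.

C, D, A, B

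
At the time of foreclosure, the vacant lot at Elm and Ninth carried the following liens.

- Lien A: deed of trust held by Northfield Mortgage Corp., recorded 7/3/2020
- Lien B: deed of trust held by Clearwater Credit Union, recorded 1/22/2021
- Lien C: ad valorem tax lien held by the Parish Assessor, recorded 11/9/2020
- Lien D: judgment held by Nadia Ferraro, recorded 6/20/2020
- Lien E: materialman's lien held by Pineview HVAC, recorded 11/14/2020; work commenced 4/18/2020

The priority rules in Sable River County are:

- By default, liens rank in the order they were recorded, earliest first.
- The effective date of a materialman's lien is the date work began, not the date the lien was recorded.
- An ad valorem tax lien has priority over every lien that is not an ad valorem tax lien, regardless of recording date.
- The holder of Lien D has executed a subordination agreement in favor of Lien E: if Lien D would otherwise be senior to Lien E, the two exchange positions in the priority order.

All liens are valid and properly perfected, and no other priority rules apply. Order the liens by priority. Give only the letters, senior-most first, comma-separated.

C, E, D, A, B

First, effective dates: E relates back to 4/18/2020 (work commenced).
C, as an ad valorem tax lien, has superpriority and ranks first.
Remaining liens by effective date: E (4/18/2020), D (6/20/2020), A (7/3/2020), B (1/22/2021).
D is already junior to E, so the subordination agreement changes nothing.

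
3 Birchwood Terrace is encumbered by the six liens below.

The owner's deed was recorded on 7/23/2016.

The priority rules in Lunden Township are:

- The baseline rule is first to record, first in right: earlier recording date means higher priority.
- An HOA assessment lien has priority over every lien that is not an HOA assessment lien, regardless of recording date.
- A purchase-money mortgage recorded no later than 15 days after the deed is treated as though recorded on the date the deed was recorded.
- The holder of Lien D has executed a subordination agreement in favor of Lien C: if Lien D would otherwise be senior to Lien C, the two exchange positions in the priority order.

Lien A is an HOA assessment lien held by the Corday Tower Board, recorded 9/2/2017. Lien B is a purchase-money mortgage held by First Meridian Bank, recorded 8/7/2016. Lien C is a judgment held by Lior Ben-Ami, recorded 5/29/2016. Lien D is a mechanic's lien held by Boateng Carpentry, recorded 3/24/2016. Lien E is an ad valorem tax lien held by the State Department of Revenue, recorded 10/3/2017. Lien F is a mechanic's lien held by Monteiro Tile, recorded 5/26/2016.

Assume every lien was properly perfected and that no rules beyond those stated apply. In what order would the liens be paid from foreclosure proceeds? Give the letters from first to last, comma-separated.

A, C, F, D, B, E

Effective dates: B was recorded within the 15-day window, so its effective date is the deed date 7/23/2016.
As an HOA assessment lien, A is senior to every other lien.
Ordering the rest by effective date: D (3/24/2016), F (5/26/2016), C (5/29/2016), B (7/23/2016), E (10/3/2017).
The subordination applies — D was senior to C — so D and C swap.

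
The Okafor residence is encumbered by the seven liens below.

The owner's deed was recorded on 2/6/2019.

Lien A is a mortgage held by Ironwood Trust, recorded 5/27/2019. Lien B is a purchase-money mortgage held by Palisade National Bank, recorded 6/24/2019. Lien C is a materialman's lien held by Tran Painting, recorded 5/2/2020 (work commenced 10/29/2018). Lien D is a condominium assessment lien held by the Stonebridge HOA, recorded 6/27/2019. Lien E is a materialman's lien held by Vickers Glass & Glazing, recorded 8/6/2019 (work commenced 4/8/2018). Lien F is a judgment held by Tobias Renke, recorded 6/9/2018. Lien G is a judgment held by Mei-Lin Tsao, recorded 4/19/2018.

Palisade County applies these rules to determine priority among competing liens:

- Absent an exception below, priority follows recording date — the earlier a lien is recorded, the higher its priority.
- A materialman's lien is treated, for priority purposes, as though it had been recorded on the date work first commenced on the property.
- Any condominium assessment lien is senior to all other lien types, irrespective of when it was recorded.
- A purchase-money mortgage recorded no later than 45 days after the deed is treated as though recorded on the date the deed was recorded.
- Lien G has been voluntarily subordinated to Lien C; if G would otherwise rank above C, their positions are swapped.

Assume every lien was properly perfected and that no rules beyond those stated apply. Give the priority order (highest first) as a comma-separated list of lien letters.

Effective dates: B was recorded 138 days after the deed — beyond 45 days — so no relation-back applies; C is treated as recorded 10/29/2018, the work-commencement date; E is treated as recorded 4/8/2018, the work-commencement date.
D is a condominium assessment lien, so it outranks all other liens regardless of date.
The other liens, earliest effective date first: E (4/8/2018), G (4/19/2018), F (6/9/2018), C (10/29/2018), A (5/27/2019), B (6/24/2019).
The subordination applies — G was senior to C — so G and C swap.

D, E, C, F, G, A, B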